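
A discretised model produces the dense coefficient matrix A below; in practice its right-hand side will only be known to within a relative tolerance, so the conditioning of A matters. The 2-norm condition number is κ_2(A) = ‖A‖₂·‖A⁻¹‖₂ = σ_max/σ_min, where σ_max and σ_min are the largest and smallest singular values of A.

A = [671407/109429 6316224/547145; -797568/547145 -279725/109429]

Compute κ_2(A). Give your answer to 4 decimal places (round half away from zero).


157.0000

AᵀA = [7082569129/178089025 2655476928/35617805; 2655476928/35617805 24896393521/178089025]; tr = 4426154/24649, det = 20151121/15405625
eigenvalues of AᵀA: λ = (tr ± √(tr²−4·det))/2 = 4489/25, 4489/616225
so κ_2 = √((4489/25) / (4489/616225)) = 157.0000


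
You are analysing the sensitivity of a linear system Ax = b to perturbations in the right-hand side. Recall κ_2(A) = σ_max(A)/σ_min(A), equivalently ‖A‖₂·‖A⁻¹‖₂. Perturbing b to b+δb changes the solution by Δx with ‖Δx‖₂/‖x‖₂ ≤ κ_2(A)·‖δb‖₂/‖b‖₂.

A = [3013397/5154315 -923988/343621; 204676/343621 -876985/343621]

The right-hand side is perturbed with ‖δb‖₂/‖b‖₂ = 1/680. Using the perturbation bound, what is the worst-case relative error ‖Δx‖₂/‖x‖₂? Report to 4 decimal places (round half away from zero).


form AᵀA = [22005138049/31589730225 -2170752832/701994005; -2170752832/701994005 1929674809/140398801] with trace 271375354/18792225 and determinant 9025/751689
solving λ² − 271375354/18792225·λ + 9025/751689 = 0 gives λ = 361/25, 625/751689
κ_2(A) = √(λ_max/λ_min) = √((361/25) / (625/751689)) = 131.7840
κ_2(A)·‖δb‖/‖b‖ = 0.1938

0.1938


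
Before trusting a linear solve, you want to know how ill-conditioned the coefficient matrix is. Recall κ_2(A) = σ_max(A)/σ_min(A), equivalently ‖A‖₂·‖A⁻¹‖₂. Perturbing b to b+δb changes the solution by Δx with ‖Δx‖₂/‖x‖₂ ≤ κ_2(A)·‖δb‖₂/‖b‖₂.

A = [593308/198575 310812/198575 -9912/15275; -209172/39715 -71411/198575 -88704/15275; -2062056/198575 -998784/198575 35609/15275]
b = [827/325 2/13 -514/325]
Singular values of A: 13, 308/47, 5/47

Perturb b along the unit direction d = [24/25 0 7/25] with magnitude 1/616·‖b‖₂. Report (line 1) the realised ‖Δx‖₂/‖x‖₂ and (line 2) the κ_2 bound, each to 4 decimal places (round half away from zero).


from the listed singular values, σ₁ = 13, σ_n = 5/47
κ = σ_max/σ_min = 13/(5/47) = 122.2000
bound on ‖Δx‖/‖x‖: κ·ε = 122.2000·1/616 = 0.1984
solve Ax = b  →  x = [-6.8160 16.7583 5.1175]
‖b‖ = 3.0000, ‖x‖ = 18.8012
re-solving with b+δb shifts x by Δx of norm 0.0458
realised ‖Δx‖/‖x‖ = 0.0024
tightness: 0.0024 against a bound of 0.1984 (unrounded ratio ≈ 0.0123)

0.0024
0.1984


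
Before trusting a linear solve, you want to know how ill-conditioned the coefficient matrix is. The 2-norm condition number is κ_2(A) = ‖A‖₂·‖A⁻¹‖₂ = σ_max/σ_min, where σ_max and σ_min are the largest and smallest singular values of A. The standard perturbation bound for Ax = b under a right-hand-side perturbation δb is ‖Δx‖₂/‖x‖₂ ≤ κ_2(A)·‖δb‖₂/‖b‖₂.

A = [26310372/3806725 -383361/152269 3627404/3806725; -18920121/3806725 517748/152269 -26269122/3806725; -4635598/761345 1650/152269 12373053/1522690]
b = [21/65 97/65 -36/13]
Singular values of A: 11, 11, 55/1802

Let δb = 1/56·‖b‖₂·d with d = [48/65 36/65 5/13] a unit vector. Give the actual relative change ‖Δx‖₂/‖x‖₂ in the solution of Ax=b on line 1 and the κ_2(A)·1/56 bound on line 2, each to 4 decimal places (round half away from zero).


6.4357
6.4357

from the listed singular values, σ₁ = 11, σ_n = 55/1802
κ_2(A) = 11 / (55/1802) = 360.4000
κ_2(A)·‖δb‖/‖b‖ = 6.4357
solve Ax = b  →  x = [0.0965 0.0350 -0.2685]
‖b‖₂ = 3.1623 and ‖x‖₂ = 0.2875
Δx = A⁻¹·δb where δb = 1/56·3.1623·d; ‖Δx‖ = 1.8501
relative error = 6.4357
tightness: 6.4357 against a bound of 6.4357; the bound is attained (ratio 1)


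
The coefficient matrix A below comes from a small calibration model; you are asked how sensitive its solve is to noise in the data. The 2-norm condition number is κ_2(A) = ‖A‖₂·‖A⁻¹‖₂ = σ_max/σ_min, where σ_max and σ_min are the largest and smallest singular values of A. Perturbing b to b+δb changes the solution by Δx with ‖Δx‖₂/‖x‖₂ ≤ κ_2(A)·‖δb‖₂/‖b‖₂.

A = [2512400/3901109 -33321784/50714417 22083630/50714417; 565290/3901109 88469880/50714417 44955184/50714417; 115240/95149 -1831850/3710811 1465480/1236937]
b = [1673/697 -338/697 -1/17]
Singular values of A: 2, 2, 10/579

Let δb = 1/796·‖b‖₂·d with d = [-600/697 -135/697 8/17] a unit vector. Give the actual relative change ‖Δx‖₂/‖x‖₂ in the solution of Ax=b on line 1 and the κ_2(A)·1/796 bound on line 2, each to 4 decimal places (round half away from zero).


0.0015
0.1455

from the listed singular values, σ₁ = 2, σ_n = 10/579
κ_2(A) = 2 / (10/579) = 115.8000
worst-case relative error ≤ 115.8000 × 1/796 = 0.1455
solve Ax = b  →  x = [84.2000 30.1154 -73.5769]
2-norm of b is 2.4495; of x, 115.8022
re-solving with b+δb shifts x by Δx of norm 0.1782
realised ‖Δx‖/‖x‖ = 0.0015
so the bound overstates the realised error by a factor of ≈ 94.5521 (computed from the unrounded values)


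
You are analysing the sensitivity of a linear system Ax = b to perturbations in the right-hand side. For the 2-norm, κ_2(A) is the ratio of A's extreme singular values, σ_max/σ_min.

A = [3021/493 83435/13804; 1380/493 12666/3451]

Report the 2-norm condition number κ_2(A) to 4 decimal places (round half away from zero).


17.0625

M = AᵀA = [38169/841 1114095/23548; 1114095/23548 32969689/659344]. tr(M)=74785/784, det(M)=1521/49
solving λ² − 74785/784·λ + 1521/49 = 0 gives λ = 1521/16, 16/49
κ_2(A) = √(λ_max/λ_min) = √((1521/16) / (16/49)) = 17.0625


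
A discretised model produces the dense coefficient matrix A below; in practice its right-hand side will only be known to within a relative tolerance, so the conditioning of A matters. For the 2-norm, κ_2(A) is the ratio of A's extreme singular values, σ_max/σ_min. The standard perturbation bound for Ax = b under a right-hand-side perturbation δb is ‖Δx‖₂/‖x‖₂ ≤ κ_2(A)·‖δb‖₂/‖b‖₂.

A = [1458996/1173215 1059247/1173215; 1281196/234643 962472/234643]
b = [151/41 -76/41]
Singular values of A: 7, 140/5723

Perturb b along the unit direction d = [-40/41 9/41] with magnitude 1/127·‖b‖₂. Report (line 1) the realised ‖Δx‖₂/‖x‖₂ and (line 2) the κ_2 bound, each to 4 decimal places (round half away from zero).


largest singular value 7, smallest 140/5723
κ_2(A) = 7 / (140/5723) = 286.1500
bound on ‖Δx‖/‖x‖: κ·ε = 286.1500·1/127 = 2.2531
solve Ax = b  →  x = [97.9943 -130.8971]
2-norm of b is 4.1231; of x, 163.5143
Δx = A⁻¹·δb where δb = 1/127·4.1231·d; ‖Δx‖ = 1.3271
dividing the unrounded norms, ‖Δx‖/‖x‖ = 0.0081
so the bound overstates the realised error by a factor of ≈ 277.6064 (computed from the unrounded values)

0.0081
2.2531


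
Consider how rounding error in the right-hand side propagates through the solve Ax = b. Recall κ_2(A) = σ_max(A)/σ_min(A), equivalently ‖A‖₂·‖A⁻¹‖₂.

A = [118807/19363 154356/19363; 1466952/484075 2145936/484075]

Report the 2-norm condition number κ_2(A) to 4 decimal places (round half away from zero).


42.7125

AᵀA = [37971929761/810825625 50552226348/810825625; 50552226348/810825625 67460728464/810825625]; tr = 4217306329/32433025, det = 300259584/32433025
eigenvalues of AᵀA: λ = (tr ± √(tr²−4·det))/2 = 3249/25, 92416/1297321
σ_max=√(3249/25)=(57/5), σ_min=√(92416/1297321)=(304/1139) → κ = 42.7125


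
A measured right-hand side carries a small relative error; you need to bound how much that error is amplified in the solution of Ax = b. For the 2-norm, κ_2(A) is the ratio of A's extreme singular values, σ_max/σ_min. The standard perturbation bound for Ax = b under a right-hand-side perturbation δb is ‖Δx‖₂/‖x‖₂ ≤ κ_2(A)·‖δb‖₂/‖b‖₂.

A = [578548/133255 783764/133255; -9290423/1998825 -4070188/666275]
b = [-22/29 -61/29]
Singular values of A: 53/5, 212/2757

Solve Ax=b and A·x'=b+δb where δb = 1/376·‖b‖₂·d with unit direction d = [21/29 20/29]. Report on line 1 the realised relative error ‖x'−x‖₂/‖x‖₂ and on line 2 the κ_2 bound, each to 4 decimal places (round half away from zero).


σ_max = 53/5, σ_min = 212/2757
condition number: (53/5) ÷ (212/2757) = 137.8500
perturbation bound = 137.8500·1/376 = 0.3666
solve Ax = b  →  x = [20.8642 -15.5302]
‖b‖₂ = 2.2361 and ‖x‖₂ = 26.0096
re-solving with b+δb shifts x by Δx of norm 0.0773
relative error = 0.0030
tightness: 0.0030 against a bound of 0.3666 (unrounded ratio ≈ 0.0081)

0.0030
0.3666


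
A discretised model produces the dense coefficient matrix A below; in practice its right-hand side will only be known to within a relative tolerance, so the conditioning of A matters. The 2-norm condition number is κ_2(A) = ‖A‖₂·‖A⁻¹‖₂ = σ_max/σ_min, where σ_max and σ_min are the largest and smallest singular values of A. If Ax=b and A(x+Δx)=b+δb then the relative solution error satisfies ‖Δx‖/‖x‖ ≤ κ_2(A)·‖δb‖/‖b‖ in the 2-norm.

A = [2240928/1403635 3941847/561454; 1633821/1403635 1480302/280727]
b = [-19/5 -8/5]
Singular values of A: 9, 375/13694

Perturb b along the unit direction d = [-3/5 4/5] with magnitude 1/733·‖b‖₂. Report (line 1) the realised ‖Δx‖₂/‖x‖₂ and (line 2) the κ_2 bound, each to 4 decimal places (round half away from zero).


0.0056
0.4484

largest singular value 9, smallest 375/13694
condition number: 9 ÷ (375/13694) = 328.6560
κ_2(A)·‖δb‖/‖b‖ = 0.4484
solve Ax = b  →  x = [-35.7242 7.5824]
‖b‖₂ = 4.1231 and ‖x‖₂ = 36.5200
re-solving with b+δb shifts x by Δx of norm 0.2054
realised ‖Δx‖/‖x‖ = 0.0056
realised/bound (from unrounded values) ≈ 0.0125


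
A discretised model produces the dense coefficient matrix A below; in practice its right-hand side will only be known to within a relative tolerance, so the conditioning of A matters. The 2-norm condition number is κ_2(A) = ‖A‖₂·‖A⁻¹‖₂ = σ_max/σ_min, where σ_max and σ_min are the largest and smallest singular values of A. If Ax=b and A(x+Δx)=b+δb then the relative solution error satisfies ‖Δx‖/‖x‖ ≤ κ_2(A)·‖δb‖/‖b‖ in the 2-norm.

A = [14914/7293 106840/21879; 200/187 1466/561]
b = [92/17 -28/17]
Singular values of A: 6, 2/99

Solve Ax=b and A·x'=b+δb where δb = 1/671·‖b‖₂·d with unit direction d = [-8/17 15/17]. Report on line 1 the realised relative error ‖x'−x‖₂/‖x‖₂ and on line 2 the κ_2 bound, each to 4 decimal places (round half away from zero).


largest singular value 6, smallest 2/99
condition number: 6 ÷ (2/99) = 297.0000
κ_2(A)·‖δb‖/‖b‖ = 0.4426
solve Ax = b  →  x = [183.0256 -75.5385]
‖b‖₂ = 5.6569 and ‖x‖₂ = 198.0011
re-solving with b+δb shifts x by Δx of norm 0.4173
dividing the unrounded norms, ‖Δx‖/‖x‖ = 0.0021
realised/bound (from unrounded values) ≈ 0.0048

0.0021
0.4426


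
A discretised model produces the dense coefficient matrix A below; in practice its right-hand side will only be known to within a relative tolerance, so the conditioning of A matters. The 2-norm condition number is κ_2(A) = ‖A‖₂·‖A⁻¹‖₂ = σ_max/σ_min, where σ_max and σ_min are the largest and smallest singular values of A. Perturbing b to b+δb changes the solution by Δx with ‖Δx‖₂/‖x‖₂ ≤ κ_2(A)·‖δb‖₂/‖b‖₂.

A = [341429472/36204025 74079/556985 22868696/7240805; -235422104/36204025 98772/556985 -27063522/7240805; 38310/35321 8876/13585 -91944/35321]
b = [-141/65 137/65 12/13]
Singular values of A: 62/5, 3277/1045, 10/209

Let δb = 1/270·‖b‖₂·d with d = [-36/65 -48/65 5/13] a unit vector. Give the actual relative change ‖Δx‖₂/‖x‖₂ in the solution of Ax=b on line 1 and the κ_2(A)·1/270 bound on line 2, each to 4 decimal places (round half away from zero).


σ_max = 62/5, σ_min = 10/209
condition number: (62/5) ÷ (10/209) = 259.1600
bound on ‖Δx‖/‖x‖: κ·ε = 259.1600·1/270 = 0.9599
solve Ax = b  →  x = [-0.1037 0.0700 -0.3802]
‖b‖₂ = 3.1623 and ‖x‖₂ = 0.4003
with δb = [-0.0065 -0.0086 0.0045], A·Δx = δb → ‖Δx‖ = 0.2448
realised ‖Δx‖/‖x‖ = 0.6115
so the bound overstates the realised error by a factor of ≈ 1.5696 (computed from the unrounded values)

0.6115
0.9599


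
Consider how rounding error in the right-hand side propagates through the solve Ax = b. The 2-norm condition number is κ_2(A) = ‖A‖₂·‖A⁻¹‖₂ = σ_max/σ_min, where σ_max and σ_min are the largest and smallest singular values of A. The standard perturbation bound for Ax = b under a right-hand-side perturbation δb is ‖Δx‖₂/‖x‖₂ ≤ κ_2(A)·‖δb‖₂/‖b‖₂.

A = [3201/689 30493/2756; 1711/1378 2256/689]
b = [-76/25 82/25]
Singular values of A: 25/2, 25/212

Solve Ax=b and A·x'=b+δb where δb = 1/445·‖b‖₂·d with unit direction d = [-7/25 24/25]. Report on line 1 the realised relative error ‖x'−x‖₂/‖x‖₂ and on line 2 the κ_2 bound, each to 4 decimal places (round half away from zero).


0.0025
0.2382

σ_max = 25/2, σ_min = 25/212
condition number: (25/2) ÷ (25/212) = 106.0000
worst-case relative error ≤ 106.0000 × 1/445 = 0.2382
solve Ax = b  →  x = [-31.3723 12.8985]
2-norm of b is 4.4721; of x, 33.9204
δb = ε·‖b‖·d = [-0.0028 0.0096]; solving A·Δx = δb gives ‖Δx‖ = 0.0852
dividing the unrounded norms, ‖Δx‖/‖x‖ = 0.0025
so the bound overstates the realised error by a factor of ≈ 94.8103 (computed from the unrounded values)


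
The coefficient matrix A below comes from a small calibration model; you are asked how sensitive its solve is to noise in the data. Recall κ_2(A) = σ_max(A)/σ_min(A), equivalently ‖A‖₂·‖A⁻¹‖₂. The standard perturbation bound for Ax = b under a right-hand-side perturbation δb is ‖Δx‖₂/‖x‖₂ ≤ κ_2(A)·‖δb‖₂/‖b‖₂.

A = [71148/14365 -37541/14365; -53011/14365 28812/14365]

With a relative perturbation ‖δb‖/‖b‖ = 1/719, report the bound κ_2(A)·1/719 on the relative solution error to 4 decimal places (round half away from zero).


0.2350

AᵀA = [18522833/485537 -9878400/485537; -9878400/485537 5269313/485537]; tr = 1399538/28561, det = 2401/28561
solving λ² − 1399538/28561·λ + 2401/28561 = 0 gives λ = 49, 49/28561
σ_max=√49=7, σ_min=√(49/28561)=(7/169) → κ = 169.0000
worst-case relative error ≤ 169.0000 × 1/719 = 0.2350


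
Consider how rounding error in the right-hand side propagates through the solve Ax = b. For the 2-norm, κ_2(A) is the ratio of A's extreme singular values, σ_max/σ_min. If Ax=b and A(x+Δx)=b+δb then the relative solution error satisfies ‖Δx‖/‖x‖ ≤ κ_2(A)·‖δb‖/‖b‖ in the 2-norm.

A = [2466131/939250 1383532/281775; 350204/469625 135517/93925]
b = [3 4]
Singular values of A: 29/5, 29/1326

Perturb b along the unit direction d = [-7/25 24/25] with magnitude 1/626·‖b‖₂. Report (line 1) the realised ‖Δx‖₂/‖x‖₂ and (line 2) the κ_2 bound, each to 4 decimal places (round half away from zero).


0.0027
0.4236

σ_max = 29/5, σ_min = 29/1326
κ_2(A) = (29/5) / (29/1326) = 265.2000
worst-case relative error ≤ 265.2000 × 1/626 = 0.4236
solve Ax = b  →  x = [-120.7099 65.1602]
2-norm of b is 5.0000; of x, 137.1741
with δb = [-0.0022 0.0077], A·Δx = δb → ‖Δx‖ = 0.3652
realised ‖Δx‖/‖x‖ = 0.0027
realised/bound (from unrounded values) ≈ 0.0063


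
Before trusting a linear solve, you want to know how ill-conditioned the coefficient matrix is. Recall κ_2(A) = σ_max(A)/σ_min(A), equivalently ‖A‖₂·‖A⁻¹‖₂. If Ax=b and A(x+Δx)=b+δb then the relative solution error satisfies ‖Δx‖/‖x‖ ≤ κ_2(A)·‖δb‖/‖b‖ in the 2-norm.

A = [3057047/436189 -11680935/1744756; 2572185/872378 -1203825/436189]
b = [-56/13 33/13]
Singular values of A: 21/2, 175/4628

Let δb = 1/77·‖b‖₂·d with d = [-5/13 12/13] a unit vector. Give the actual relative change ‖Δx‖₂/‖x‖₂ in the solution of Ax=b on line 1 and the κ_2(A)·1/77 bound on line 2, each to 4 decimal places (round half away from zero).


0.0162
3.6062

largest singular value 21/2, smallest 175/4628
κ_2(A) = (21/2) / (175/4628) = 277.6800
perturbation bound = 277.6800·1/77 = 3.6062
solve Ax = b  →  x = [72.7468 76.7984]
‖b‖ = 5.0000, ‖x‖ = 105.7832
δb = ε·‖b‖·d = [-0.0250 0.0599]; solving A·Δx = δb gives ‖Δx‖ = 1.7173
dividing the unrounded norms, ‖Δx‖/‖x‖ = 0.0162
realised/bound (from unrounded values) ≈ 0.0045


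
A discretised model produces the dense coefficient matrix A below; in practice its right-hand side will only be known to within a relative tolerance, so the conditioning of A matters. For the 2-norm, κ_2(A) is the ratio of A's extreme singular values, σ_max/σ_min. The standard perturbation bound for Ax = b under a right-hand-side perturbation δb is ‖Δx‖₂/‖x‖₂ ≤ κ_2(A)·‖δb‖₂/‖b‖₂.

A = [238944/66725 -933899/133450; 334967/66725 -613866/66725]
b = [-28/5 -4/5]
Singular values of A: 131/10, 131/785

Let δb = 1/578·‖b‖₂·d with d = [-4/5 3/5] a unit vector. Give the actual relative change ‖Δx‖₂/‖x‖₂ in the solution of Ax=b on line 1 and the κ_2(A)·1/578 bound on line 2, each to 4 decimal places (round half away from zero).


0.0024
0.1358

largest singular value 131/10, smallest 131/785
κ_2(A) = (131/10) / (131/785) = 78.5000
perturbation bound = 78.5000·1/578 = 0.1358
solve Ax = b  →  x = [21.0058 11.5492]
‖b‖ = 5.6569, ‖x‖ = 23.9714
re-solving with b+δb shifts x by Δx of norm 0.0586
relative error = 0.0024
realised/bound (from unrounded values) ≈ 0.0180


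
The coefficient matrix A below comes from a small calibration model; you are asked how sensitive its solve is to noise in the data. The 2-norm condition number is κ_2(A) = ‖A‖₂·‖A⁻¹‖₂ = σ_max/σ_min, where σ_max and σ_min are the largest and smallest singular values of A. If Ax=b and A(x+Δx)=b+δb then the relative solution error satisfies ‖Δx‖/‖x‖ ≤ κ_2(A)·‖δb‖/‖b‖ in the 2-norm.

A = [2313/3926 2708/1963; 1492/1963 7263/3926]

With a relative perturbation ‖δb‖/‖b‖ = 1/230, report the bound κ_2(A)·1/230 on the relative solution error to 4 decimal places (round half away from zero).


0.6565

form AᵀA = [14254225/15413476 8550000/3853369; 8550000/3853369 82084225/15413476] with trace 285025/45602 and determinant 625/364816
λ_max, λ_min = (285025/45602 ± √20306250000/519885601)/2 = 25/4, 25/91204
so κ_2 = √((25/4) / (25/91204)) = 151.0000
κ_2(A)·‖δb‖/‖b‖ = 0.6565


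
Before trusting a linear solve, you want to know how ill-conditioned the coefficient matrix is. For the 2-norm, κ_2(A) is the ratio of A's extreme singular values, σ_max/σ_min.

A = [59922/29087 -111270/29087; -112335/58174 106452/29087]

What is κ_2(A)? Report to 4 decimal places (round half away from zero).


236.0000

M = AᵀA = [32082921/4024036 -15037650/1006009; -15037650/1006009 28196244/1006009]. tr(M)=501273/13924, det(M)=81/3481
char-poly roots: 36 and 9/13924
so κ_2 = √(36 / (9/13924)) = 236.0000


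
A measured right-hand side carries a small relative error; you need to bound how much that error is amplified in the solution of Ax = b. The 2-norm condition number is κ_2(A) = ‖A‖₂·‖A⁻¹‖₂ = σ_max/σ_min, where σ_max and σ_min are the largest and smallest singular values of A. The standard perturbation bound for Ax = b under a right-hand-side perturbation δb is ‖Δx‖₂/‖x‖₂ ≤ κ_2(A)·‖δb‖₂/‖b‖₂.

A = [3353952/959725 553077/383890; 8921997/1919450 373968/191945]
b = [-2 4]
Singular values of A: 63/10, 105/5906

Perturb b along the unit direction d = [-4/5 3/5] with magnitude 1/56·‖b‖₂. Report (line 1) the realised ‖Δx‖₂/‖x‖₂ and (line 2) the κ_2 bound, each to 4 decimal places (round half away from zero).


largest singular value 63/10, smallest 105/5906
condition number: (63/10) ÷ (105/5906) = 354.3600
κ_2(A)·‖δb‖/‖b‖ = 6.3279
solve Ax = b  →  x = [-86.2418 207.8056]
2-norm of b is 4.4721; of x, 224.9907
re-solving with b+δb shifts x by Δx of norm 4.4919
relative error = 0.0200
tightness: 0.0200 against a bound of 6.3279 (unrounded ratio ≈ 0.0032)

0.0200
6.3279


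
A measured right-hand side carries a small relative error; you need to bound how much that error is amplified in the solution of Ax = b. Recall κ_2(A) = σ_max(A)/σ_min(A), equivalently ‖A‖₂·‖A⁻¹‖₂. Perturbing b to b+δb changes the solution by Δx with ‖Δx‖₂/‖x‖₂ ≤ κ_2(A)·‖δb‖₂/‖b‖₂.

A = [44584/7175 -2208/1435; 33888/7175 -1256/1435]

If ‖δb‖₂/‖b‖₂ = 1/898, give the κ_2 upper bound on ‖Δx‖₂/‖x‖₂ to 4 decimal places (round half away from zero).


0.0390

form AᵀA = [125445184/2059225 -5640192/411845; -5640192/411845 258112/82369] with trace 78464/1225 and determinant 4096/1225
solving λ² − 78464/1225·λ + 4096/1225 = 0 gives λ = 64, 64/1225
σ_max=√64=8, σ_min=√(64/1225)=(8/35) → κ = 35.0000
worst-case relative error ≤ 35.0000 × 1/898 = 0.0390


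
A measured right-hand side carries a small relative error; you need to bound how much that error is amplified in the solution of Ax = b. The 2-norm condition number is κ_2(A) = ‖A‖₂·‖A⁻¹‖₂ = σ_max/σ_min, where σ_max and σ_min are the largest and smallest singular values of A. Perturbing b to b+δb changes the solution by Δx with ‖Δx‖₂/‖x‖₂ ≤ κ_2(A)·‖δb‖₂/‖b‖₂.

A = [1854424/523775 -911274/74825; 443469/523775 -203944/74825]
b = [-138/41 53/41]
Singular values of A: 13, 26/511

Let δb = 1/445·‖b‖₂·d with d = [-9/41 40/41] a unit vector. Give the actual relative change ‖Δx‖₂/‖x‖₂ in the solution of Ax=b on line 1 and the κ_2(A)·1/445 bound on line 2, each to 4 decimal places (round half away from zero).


0.0041
0.5742

σ_max = 13, σ_min = 26/511
κ = σ_max/σ_min = 13/(26/511) = 255.5000
worst-case relative error ≤ 255.5000 × 1/445 = 0.5742
solve Ax = b  →  x = [37.6708 11.2277]
‖b‖ = 3.6056, ‖x‖ = 39.3084
with δb = [-0.0018 0.0079], A·Δx = δb → ‖Δx‖ = 0.1592
realised ‖Δx‖/‖x‖ = 0.0041
realised/bound (from unrounded values) ≈ 0.0071


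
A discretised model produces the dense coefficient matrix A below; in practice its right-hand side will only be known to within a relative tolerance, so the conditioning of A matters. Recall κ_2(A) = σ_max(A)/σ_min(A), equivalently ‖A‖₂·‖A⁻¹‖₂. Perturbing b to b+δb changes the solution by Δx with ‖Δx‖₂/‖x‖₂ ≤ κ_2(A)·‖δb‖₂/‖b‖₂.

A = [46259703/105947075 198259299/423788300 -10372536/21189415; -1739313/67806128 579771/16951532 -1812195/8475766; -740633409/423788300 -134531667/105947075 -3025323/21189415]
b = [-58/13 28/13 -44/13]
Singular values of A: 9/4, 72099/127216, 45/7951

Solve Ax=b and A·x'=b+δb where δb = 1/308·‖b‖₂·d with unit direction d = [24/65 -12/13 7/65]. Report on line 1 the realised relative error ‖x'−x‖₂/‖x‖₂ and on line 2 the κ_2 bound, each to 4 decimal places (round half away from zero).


largest singular value 9/4, smallest 45/7951
κ_2(A) = (9/4) / (45/7951) = 397.5500
worst-case relative error ≤ 397.5500 × 1/308 = 1.2907
solve Ax = b  →  x = [415.3513 -552.3202 -148.2558]
‖b‖ = 6.0000, ‖x‖ = 706.7914
Δx = A⁻¹·δb where δb = 1/308·6.0000·d; ‖Δx‖ = 3.4420
dividing the unrounded norms, ‖Δx‖/‖x‖ = 0.0049
so the bound overstates the realised error by a factor of ≈ 265.0468 (computed from the unrounded values)

0.0049
1.2907


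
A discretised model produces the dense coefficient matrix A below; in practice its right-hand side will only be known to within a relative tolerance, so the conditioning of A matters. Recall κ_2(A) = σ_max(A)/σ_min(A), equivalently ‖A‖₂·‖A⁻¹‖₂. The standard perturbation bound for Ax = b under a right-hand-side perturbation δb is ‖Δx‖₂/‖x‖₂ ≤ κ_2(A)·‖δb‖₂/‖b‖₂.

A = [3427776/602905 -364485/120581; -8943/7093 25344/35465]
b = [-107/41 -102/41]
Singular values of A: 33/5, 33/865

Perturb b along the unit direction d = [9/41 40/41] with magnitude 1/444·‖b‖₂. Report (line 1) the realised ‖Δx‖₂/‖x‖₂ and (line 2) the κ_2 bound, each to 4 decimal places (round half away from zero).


from the listed singular values, σ₁ = 33/5, σ_n = 33/865
condition number: (33/5) ÷ (33/865) = 173.0000
worst-case relative error ≤ 173.0000 × 1/444 = 0.3896
solve Ax = b  →  x = [-37.2727 -69.2424]
‖b‖₂ = 3.6056 and ‖x‖₂ = 78.6369
with δb = [0.0018 0.0079], A·Δx = δb → ‖Δx‖ = 0.2129
realised ‖Δx‖/‖x‖ = 0.0027
so the bound overstates the realised error by a factor of ≈ 143.9458 (computed from the unrounded values)

0.0027
0.3896


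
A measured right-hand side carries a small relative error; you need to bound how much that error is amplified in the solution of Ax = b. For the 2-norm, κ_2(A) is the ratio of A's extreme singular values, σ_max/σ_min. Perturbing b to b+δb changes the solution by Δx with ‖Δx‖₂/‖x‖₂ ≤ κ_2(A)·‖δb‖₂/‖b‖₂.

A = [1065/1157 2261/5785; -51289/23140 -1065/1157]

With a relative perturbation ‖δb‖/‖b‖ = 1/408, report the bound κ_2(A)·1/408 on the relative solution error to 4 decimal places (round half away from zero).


0.8725

AᵀA = [18250009/3168400 76041/31684; 76041/31684 198034/198025]; tr = 21418553/3168400, det = 28561/79210000
solving λ² − 21418553/3168400·λ + 28561/79210000 = 0 gives λ = 169/25, 169/3168400
σ_max=√(169/25)=(13/5), σ_min=√(169/3168400)=(13/1780) → κ = 356.0000
κ_2(A)·‖δb‖/‖b‖ = 0.8725


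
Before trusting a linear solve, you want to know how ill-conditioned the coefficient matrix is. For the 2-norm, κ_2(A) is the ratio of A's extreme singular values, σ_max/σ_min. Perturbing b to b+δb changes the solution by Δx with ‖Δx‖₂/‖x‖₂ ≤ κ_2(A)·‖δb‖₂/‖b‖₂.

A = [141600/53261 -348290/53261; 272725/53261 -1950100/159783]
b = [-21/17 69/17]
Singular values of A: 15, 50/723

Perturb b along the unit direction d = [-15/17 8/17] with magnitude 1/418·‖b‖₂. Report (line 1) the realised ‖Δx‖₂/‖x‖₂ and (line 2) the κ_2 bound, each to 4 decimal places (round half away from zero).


0.0034
0.5189

from the listed singular values, σ₁ = 15, σ_n = 50/723
κ_2(A) = 15 / (50/723) = 216.9000
perturbation bound = 216.9000·1/418 = 0.5189
solve Ax = b  →  x = [40.1200 16.5000]
‖b‖ = 4.2426, ‖x‖ = 43.3805
δb = ε·‖b‖·d = [-0.0090 0.0048]; solving A·Δx = δb gives ‖Δx‖ = 0.1468
dividing the unrounded norms, ‖Δx‖/‖x‖ = 0.0034
tightness: 0.0034 against a bound of 0.5189 (unrounded ratio ≈ 0.0065)


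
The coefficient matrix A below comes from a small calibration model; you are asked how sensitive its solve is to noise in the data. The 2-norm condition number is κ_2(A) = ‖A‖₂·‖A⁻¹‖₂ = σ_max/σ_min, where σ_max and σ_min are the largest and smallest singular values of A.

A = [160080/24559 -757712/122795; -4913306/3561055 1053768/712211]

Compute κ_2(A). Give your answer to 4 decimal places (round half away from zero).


74.8750

AᵀA = [334871475556/7543791025 -63763349328/1508758205; -63763349328/1508758205 303748888384/7543791025]; tr = 151871668/1794005, det = 286557184/224250625
char-poly roots: 2116/25 and 135424/8970025
κ = σ_max/σ_min = (46/5)/(368/2995) = 74.8750


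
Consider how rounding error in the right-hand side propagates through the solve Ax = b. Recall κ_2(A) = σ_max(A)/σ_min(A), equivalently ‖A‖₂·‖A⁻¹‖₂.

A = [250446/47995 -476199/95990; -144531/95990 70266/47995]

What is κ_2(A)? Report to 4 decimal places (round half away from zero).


331.0000

form AᵀA = [10871280225/368563204 -2588355000/92140801; -2588355000/92140801 9860589225/368563204] with trace 12325725/219122 and determinant 50625/1752976
char-poly roots: 225/4 and 225/438244
so κ_2 = √((225/4) / (225/438244)) = 331.0000


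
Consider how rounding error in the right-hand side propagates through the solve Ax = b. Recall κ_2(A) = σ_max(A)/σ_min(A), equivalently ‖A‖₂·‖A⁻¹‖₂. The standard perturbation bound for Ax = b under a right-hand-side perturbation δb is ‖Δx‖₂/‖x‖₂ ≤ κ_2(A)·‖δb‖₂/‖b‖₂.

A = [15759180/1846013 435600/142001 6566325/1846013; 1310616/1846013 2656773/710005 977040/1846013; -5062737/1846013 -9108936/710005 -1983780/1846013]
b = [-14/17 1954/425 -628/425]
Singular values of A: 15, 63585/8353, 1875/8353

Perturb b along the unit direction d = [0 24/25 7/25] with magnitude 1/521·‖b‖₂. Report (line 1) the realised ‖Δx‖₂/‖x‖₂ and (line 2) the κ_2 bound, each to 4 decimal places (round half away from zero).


0.0024
0.1283

from the listed singular values, σ₁ = 15, σ_n = 1875/8353
κ_2(A) = 15 / (1875/8353) = 66.8240
bound on ‖Δx‖/‖x‖: κ·ε = 66.8240·1/521 = 0.1283
solve Ax = b  →  x = [-7.0098 0.2413 16.3840]
‖b‖₂ = 4.8990 and ‖x‖₂ = 17.8222
with δb = [0.0000 0.0090 0.0026], A·Δx = δb → ‖Δx‖ = 0.0419
realised ‖Δx‖/‖x‖ = 0.0024
so the bound overstates the realised error by a factor of ≈ 54.5690 (computed from the unrounded values)


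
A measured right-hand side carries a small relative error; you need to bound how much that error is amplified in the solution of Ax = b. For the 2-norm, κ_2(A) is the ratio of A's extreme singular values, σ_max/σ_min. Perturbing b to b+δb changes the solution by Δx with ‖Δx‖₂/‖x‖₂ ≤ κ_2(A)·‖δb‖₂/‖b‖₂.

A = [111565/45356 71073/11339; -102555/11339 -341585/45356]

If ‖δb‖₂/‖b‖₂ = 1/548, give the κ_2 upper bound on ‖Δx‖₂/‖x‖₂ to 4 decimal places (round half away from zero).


0.0084

M = AᵀA = [625353625/7118224 37163070/444889; 37163070/444889 683398801/7118224]. tr(M)=778093/4232, det(M)=197262025/135424
λ_max, λ_min = (778093/4232 ± √31317319089/1119364)/2 = 2809/16, 70225/8464
σ_max=√(2809/16)=(53/4), σ_min=√(70225/8464)=(265/92) → κ = 4.6000
κ_2(A)·‖δb‖/‖b‖ = 0.0084


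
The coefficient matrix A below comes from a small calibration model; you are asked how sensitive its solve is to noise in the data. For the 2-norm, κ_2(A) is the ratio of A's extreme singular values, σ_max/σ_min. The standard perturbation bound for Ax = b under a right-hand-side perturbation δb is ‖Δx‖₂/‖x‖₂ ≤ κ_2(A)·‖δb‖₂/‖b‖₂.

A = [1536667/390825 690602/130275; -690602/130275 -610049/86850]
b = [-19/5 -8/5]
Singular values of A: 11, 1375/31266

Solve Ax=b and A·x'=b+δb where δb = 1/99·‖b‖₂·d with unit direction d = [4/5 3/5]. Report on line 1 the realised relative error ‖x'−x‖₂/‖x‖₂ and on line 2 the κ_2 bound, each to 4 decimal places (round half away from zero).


0.0104
2.5265

from the listed singular values, σ₁ = 11, σ_n = 1375/31266
condition number: 11 ÷ (1375/31266) = 250.1280
bound on ‖Δx‖/‖x‖: κ·ε = 250.1280·1/99 = 2.5265
solve Ax = b  →  x = [72.7100 -54.6461]
‖b‖₂ = 4.1231 and ‖x‖₂ = 90.9557
with δb = [0.0333 0.0250], A·Δx = δb → ‖Δx‖ = 0.9470
realised ‖Δx‖/‖x‖ = 0.0104
realised/bound (from unrounded values) ≈ 0.0041


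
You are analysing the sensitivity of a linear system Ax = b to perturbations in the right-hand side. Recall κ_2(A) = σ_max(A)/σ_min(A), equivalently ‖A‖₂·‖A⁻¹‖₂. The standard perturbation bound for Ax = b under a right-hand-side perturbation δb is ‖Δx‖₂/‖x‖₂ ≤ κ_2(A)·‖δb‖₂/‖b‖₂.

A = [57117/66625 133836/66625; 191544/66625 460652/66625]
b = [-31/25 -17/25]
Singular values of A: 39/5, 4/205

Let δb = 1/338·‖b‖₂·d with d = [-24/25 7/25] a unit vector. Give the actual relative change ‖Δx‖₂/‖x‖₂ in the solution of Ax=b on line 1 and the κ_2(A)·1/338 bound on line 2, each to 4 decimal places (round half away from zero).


σ_max = 39/5, σ_min = 4/205
κ = σ_max/σ_min = (39/5)/(4/205) = 399.7500
worst-case relative error ≤ 399.7500 × 1/338 = 1.1827
solve Ax = b  →  x = [-47.3570 19.5932]
‖b‖₂ = 1.4142 and ‖x‖₂ = 51.2502
δb = ε·‖b‖·d = [-0.0040 0.0012]; solving A·Δx = δb gives ‖Δx‖ = 0.2144
dividing the unrounded norms, ‖Δx‖/‖x‖ = 0.0042
realised/bound (from unrounded values) ≈ 0.0035

0.0042
1.1827


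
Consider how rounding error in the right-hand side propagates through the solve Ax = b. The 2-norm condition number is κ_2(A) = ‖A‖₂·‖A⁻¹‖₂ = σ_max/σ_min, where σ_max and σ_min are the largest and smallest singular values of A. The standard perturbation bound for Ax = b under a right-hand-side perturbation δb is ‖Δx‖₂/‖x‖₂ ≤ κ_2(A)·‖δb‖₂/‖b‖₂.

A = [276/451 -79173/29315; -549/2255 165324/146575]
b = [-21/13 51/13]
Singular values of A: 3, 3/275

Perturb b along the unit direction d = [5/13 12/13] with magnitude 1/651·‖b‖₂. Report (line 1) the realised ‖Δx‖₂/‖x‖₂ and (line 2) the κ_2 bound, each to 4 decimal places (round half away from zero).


largest singular value 3, smallest 3/275
κ_2(A) = 3 / (3/275) = 275.0000
perturbation bound = 275.0000·1/651 = 0.4224
solve Ax = b  →  x = [268.0732 61.3415]
‖b‖ = 4.2426, ‖x‖ = 275.0018
re-solving with b+δb shifts x by Δx of norm 0.5974
relative error = 0.0022
realised/bound (from unrounded values) ≈ 0.0051

0.0022
0.4224


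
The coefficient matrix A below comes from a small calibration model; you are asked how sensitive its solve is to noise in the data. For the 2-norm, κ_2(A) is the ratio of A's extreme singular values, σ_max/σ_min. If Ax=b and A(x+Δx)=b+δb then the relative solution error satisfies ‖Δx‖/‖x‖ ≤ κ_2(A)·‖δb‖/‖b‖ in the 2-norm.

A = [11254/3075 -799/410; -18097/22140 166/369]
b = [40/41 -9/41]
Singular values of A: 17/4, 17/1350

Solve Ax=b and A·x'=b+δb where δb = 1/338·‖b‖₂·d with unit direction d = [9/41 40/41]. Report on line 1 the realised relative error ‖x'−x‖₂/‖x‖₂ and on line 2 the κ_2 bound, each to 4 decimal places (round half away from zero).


0.9985
0.9985

from the listed singular values, σ₁ = 17/4, σ_n = 17/1350
condition number: (17/4) ÷ (17/1350) = 337.5000
κ_2(A)·‖δb‖/‖b‖ = 0.9985
solve Ax = b  →  x = [0.2076 -0.1107]
2-norm of b is 1.0000; of x, 0.2353
with δb = [0.0006 0.0029], A·Δx = δb → ‖Δx‖ = 0.2349
relative error = 0.9985
realised/bound = 1 exactly: the bound is attained for this b and d


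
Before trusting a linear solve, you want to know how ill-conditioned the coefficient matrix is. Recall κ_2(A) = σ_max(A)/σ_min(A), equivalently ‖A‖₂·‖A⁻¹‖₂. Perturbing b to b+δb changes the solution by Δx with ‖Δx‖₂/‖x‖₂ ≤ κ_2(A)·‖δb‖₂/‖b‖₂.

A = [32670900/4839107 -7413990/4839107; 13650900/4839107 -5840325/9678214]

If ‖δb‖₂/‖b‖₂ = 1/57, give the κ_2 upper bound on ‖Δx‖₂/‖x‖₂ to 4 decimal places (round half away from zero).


3.9820

AᵀA = [7418548980000/138561873121 -1669139480250/138561873121; -1669139480250/138561873121 1502830692225/554247492484]; tr = 18546714225/329712964, det = 5062500/82428241
eigenvalues of AᵀA: λ = (tr ± √(tr²−4·det))/2 = 225/4, 90000/82428241
so κ_2 = √((225/4) / (90000/82428241)) = 226.9750
bound on ‖Δx‖/‖x‖: κ·ε = 226.9750·1/57 = 3.9820


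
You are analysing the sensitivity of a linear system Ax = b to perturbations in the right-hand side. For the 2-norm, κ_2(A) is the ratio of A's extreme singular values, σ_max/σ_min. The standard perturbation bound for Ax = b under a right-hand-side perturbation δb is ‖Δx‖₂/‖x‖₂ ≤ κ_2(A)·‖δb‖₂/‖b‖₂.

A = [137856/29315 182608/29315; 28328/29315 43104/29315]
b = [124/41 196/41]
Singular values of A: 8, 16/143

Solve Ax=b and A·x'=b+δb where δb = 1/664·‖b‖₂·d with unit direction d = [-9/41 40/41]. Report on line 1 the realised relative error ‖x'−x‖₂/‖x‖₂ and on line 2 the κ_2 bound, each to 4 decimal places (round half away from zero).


σ_max = 8, σ_min = 16/143
κ_2(A) = 8 / (16/143) = 71.5000
worst-case relative error ≤ 71.5000 × 1/664 = 0.1077
solve Ax = b  →  x = [-28.3000 21.8500]
‖b‖₂ = 5.6569 and ‖x‖₂ = 35.7535
δb = ε·‖b‖·d = [-0.0019 0.0083]; solving A·Δx = δb gives ‖Δx‖ = 0.0761
relative error = 0.0021
so the bound overstates the realised error by a factor of ≈ 50.5631 (computed from the unrounded values)

0.0021
0.1077


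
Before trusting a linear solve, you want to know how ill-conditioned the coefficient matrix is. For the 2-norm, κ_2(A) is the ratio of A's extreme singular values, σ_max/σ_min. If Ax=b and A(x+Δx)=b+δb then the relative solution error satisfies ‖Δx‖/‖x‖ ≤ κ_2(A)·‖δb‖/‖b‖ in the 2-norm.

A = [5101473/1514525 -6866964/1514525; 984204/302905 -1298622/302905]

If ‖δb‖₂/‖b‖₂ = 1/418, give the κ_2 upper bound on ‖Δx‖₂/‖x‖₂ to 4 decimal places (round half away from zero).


M = AᵀA = [59740148169/2727450625 -79648460892/2727450625; -79648460892/2727450625 106201750356/2727450625]. tr(M)=6637675941/109098025, det(M)=9253764/109098025
λ_max, λ_min = (6637675941/109098025 ± √44054703628225371081/11902379058900625)/2 = 1521/25, 6084/4363921
κ = σ_max/σ_min = (39/5)/(78/2089) = 208.9000
bound on ‖Δx‖/‖x‖: κ·ε = 208.9000·1/418 = 0.4998

0.4998


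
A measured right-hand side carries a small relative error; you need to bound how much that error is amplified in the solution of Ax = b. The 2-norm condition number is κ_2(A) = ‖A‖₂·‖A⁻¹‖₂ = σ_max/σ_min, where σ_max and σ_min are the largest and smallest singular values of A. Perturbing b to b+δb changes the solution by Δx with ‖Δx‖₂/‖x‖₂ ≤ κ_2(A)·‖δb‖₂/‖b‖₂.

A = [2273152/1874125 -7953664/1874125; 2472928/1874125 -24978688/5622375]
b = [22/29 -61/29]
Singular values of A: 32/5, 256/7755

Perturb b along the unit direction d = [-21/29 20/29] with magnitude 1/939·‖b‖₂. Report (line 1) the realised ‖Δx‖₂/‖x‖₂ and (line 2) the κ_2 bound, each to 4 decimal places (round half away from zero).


0.0012
0.2065

largest singular value 32/5, smallest 256/7755
κ_2(A) = (32/5) / (256/7755) = 193.8750
bound on ‖Δx‖/‖x‖: κ·ε = 193.8750·1/939 = 0.2065
solve Ax = b  →  x = [-58.2063 -16.8141]
2-norm of b is 2.2361; of x, 60.5861
δb = ε·‖b‖·d = [-0.0017 0.0016]; solving A·Δx = δb gives ‖Δx‖ = 0.0721
realised ‖Δx‖/‖x‖ = 0.0012
realised/bound (from unrounded values) ≈ 0.0058


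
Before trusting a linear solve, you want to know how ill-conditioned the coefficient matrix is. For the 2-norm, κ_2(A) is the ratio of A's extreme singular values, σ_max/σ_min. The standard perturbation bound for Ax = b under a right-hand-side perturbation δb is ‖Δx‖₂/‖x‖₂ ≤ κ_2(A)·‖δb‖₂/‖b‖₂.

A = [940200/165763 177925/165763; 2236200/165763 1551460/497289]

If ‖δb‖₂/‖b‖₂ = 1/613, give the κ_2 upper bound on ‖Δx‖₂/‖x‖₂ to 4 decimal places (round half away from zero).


form AᵀA = [34819920000/162588001 7832801000/162588001; 7832801000/162588001 15928662025/1463292009] with trace 195900025/870489 and determinant 1000000/96721
solving λ² − 195900025/870489·λ + 1000000/96721 = 0 gives λ = 225, 40000/870489
κ = σ_max/σ_min = 15/(200/933) = 69.9750
worst-case relative error ≤ 69.9750 × 1/613 = 0.1142

0.1142
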